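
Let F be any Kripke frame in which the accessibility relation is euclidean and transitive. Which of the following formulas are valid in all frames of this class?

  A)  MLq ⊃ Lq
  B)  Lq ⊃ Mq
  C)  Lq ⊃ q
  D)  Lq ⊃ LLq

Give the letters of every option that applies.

A, D

(A) the dual of axiom 5: valid iff R is euclidean. Every such R is euclidean — valid.
(B) Lq ⊃ Mq (axiom D) characterises the serial frames. Such an R need not be serial — not valid.
(C) Lq ⊃ q is axiom T; it is valid on a frame exactly when R is reflexive. Such an R need not be reflexive, so not valid.
(D) Lq ⊃ LLq is axiom 4, which corresponds to transitivity. Every such R is transitive — valid.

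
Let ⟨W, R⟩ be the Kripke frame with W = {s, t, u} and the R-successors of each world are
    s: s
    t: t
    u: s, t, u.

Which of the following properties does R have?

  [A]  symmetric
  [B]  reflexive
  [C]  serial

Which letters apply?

(A) not symmetric: u R s but not s R u.
(B) reflexive: each world relates to itself.
(C) serial: every world has an R-successor.

B, C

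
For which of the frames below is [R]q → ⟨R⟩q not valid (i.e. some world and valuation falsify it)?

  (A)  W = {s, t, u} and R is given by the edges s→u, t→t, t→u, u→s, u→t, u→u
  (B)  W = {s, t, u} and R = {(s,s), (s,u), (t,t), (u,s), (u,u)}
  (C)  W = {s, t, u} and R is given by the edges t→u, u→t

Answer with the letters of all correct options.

C

The schema [R]q → ⟨R⟩q is axiom D; it is valid on a frame iff R is serial.
(A) R is serial (every world has an R-successor), so the schema is valid here.
(B) R is serial (every world has an R-successor), so the schema is valid here.
(C) R is not serial (s has no R-successor), so the schema fails here.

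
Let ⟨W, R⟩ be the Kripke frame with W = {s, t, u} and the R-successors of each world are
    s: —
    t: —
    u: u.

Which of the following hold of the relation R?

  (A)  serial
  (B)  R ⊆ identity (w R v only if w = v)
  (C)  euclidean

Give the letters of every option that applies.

B, C

(A) not serial: s has no R-successor.
(B) ⊆ identity: every R-edge is a self-loop.
(C) euclidean: any two R-successors of the same world are R-related.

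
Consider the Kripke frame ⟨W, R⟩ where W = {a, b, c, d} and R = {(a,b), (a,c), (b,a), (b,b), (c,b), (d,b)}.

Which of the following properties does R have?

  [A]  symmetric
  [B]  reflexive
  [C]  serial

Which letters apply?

(A) not symmetric: a R c but not c R a.
(B) not reflexive: not a R a.
(C) serial: every world has an R-successor.

C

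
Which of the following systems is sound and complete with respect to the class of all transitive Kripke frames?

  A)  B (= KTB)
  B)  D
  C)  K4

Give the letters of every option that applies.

C

(A) B (= KTB) is determined by the class of reflexive and symmetric frames.
(B) D is determined by the class of serial frames.
(C) K4 is determined by exactly this class.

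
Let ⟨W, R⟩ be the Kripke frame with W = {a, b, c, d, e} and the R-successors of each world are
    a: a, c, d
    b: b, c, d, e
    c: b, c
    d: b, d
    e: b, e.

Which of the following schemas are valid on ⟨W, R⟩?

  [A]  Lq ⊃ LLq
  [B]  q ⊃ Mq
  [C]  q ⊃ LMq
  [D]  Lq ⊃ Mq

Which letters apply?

B, D

R is reflexive: each world relates to itself.
R is not symmetric: a R c but not c R a.
R is not transitive: a R c and c R b but not a R b.
R is serial: every world has an R-successor.
(A) axiom 4: valid iff R is transitive. R is not transitive — not valid.
(B) q ⊃ Mq is the dual of axiom T, which corresponds to reflexivity. R is reflexive — valid.
(C) q ⊃ LMq is axiom B, which corresponds to symmetry. R is not symmetric — not valid.
(D) Lq ⊃ Mq is axiom D, which corresponds to seriality. R is serial — valid.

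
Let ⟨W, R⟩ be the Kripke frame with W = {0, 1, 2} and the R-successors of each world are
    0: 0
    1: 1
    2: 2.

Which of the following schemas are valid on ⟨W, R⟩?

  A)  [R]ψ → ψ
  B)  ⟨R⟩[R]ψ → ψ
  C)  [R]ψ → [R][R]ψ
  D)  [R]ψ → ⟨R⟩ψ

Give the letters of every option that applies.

R is reflexive: each world relates to itself.
R is symmetric: every R-edge is matched by its reverse.
R is transitive: R is closed under composition.
R is serial: every world has an R-successor.
(A) [R]ψ → ψ is axiom T; it is valid on a frame exactly when R is reflexive. R is reflexive, so valid.
(B) ⟨R⟩[R]ψ → ψ is the dual of axiom B; it is valid on a frame exactly when R is symmetric. R is symmetric, so valid.
(C) [R]ψ → [R][R]ψ is axiom 4; it is valid on a frame exactly when R is transitive. R is transitive, so valid.
(D) [R]ψ → ⟨R⟩ψ is axiom D, which corresponds to seriality. R is serial — valid.

A, B, C, D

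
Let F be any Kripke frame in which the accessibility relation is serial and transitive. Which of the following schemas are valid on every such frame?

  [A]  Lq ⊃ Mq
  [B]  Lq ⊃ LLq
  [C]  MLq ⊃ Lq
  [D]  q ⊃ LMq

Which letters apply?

A, B

(A) Lq ⊃ Mq is axiom D; it is valid on a frame exactly when R is serial. Every such R is serial, so valid.
(B) axiom 4: valid iff R is transitive. Every such R is transitive — valid.
(C) MLq ⊃ Lq is the dual of axiom 5, which corresponds to the euclidean property. Such an R need not be euclidean — not valid.
(D) q ⊃ LMq is axiom B; it is valid on a frame exactly when R is symmetric. Such an R need not be symmetric, so not valid.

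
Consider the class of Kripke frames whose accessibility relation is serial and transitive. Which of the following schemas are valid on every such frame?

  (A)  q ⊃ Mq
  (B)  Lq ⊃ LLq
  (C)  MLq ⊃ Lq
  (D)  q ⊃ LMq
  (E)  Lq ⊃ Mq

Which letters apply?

B, E

(A) q ⊃ Mq is the dual of axiom T, which corresponds to reflexivity. Such an R need not be reflexive — not valid.
(B) Lq ⊃ LLq is axiom 4, which corresponds to transitivity. Every such R is transitive — valid.
(C) MLq ⊃ Lq (the dual of axiom 5) characterises the euclidean frames. Such an R need not be euclidean — not valid.
(D) q ⊃ LMq is axiom B; it is valid on a frame exactly when R is symmetric. Such an R need not be symmetric, so not valid.
(E) Lq ⊃ Mq is axiom D; it is valid on a frame exactly when R is serial. Every such R is serial, so valid.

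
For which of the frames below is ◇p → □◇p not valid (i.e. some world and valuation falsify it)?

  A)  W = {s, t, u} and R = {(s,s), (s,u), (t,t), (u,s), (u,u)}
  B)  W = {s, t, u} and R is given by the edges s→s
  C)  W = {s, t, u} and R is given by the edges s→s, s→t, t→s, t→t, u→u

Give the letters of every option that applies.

The schema ◇p → □◇p is axiom 5; it is valid on a frame iff R is euclidean.
(A) R is euclidean (any two R-successors of the same world are R-related), so the schema is valid here.
(B) R is euclidean (any two R-successors of the same world are R-related), so the schema is valid here.
(C) R is euclidean (any two R-successors of the same world are R-related), so the schema is valid here.

none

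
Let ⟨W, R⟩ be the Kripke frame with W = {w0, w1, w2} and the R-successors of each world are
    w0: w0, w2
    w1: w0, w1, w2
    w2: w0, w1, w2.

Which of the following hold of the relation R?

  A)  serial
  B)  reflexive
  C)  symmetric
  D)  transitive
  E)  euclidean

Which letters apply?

A, B

(A) serial: every world has an R-successor.
(B) reflexive: each world relates to itself.
(C) not symmetric: w1 R w0 but not w0 R w1.
(D) not transitive: w0 R w2 and w2 R w1 but not w0 R w1.
(E) not euclidean: w1 R w0 and w1 R w1 but not w0 R w1.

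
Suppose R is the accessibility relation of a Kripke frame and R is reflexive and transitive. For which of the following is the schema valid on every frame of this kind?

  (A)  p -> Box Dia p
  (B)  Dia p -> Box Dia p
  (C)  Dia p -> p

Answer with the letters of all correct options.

Reflexive relations are serial.
(A) p -> Box Dia p (axiom B) characterises the symmetric frames. Such an R need not be symmetric — not valid.
(B) Dia p -> Box Dia p is axiom 5; it is valid on a frame exactly when R is euclidean. Such an R need not be euclidean, so not valid.
(C) Dia p -> p is the converse of T; it holds exactly when R ⊆ identity. Such an R need not be a subset of the identity — not valid.

none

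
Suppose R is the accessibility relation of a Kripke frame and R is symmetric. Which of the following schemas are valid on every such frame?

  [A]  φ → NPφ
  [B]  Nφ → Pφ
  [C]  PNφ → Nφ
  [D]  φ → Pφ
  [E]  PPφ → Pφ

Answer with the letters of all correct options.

(A) axiom B: valid iff R is symmetric. Every such R is symmetric — valid.
(B) Nφ → Pφ (axiom D) characterises the serial frames. Such an R need not be serial — not valid.
(C) the dual of axiom 5: valid iff R is euclidean. Such an R need not be euclidean — not valid.
(D) the dual of axiom T: valid iff R is reflexive. Such an R need not be reflexive — not valid.
(E) the dual of axiom 4: valid iff R is transitive. Such an R need not be transitive — not valid.

A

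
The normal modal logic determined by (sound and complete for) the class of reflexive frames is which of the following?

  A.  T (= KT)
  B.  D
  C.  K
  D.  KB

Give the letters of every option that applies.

A

(A) T (= KT) is determined by exactly this class.
(B) D is determined by the class of serial frames.
(C) K is determined by the class of arbitrary frames.
(D) KB is determined by the class of symmetric frames.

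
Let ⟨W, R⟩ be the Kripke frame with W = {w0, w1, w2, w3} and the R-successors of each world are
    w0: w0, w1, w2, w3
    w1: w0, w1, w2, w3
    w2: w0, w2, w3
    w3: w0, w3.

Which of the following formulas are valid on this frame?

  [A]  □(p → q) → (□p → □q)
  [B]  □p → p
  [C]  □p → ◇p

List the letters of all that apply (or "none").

R is reflexive: each world relates to itself.
R is serial: every world has an R-successor.
(A) this is just K, valid on every normal frame.
(B) □p → p (axiom T) characterises the reflexive frames. R is reflexive — valid.
(C) □p → ◇p (axiom D) characterises the serial frames. R is serial — valid.

A, B, C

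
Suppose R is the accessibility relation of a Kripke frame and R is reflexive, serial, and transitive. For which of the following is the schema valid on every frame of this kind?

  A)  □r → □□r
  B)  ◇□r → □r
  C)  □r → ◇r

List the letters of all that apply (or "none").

A, C

(A) axiom 4: valid iff R is transitive. Every such R is transitive — valid.
(B) the dual of axiom 5: valid iff R is euclidean. Such an R need not be euclidean — not valid.
(C) □r → ◇r (axiom D) characterises the serial frames. Every such R is serial — valid.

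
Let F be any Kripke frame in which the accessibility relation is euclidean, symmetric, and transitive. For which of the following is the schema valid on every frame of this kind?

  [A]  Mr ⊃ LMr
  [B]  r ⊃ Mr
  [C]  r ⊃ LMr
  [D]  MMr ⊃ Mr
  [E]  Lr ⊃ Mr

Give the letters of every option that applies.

(A) axiom 5: valid iff R is euclidean. Every such R is euclidean — valid.
(B) r ⊃ Mr (the dual of axiom T) characterises the reflexive frames. Such an R need not be reflexive — not valid.
(C) r ⊃ LMr is axiom B, which corresponds to symmetry. Every such R is symmetric — valid.
(D) MMr ⊃ Mr (the dual of axiom 4) characterises the transitive frames. Every such R is transitive — valid.
(E) Lr ⊃ Mr is axiom D; it is valid on a frame exactly when R is serial. Such an R need not be serial, so not valid.

A, C, D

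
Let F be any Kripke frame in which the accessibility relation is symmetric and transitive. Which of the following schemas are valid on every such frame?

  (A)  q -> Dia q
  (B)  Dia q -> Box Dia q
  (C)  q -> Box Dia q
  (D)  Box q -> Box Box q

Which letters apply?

A symmetric transitive relation is euclidean (uRv and uRw give vRu by symmetry, then vRw by transitivity).
(A) q -> Dia q is the dual of axiom T, which corresponds to reflexivity. Such an R need not be reflexive — not valid.
(B) Dia q -> Box Dia q is axiom 5; it is valid on a frame exactly when R is euclidean. Every such R is euclidean, so valid.
(C) axiom B: valid iff R is symmetric. Every such R is symmetric — valid.
(D) axiom 4: valid iff R is transitive. Every such R is transitive — valid.

B, C, D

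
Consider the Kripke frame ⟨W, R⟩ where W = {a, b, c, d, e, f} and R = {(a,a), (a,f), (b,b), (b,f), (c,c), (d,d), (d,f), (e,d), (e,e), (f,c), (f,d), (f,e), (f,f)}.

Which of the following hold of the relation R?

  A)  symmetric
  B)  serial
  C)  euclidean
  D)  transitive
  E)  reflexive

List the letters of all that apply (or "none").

(A) not symmetric: a R f but not f R a.
(B) serial: every world has an R-successor.
(C) not euclidean: a R f and a R a but not f R a.
(D) not transitive: a R f and f R c but not a R c.
(E) reflexive: each world relates to itself.

B, E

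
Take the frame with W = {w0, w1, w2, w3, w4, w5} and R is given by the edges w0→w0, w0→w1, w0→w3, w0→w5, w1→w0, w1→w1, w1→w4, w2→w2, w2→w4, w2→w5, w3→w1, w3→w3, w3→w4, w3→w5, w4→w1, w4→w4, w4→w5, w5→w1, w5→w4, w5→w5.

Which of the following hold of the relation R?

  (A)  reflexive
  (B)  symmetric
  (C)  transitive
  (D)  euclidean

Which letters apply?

A

(A) reflexive: each world relates to itself.
(B) not symmetric: w0 R w3 but not w3 R w0.
(C) not transitive: w0 R w1 and w1 R w4 but not w0 R w4.
(D) not euclidean: w0 R w1 and w0 R w3 but not w1 R w3.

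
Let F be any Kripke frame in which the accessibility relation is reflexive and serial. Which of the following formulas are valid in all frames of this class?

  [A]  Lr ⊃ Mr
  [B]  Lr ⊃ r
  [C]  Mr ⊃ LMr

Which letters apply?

A, B

(A) Lr ⊃ Mr (axiom D) characterises the serial frames. Every such R is serial — valid.
(B) Lr ⊃ r (axiom T) characterises the reflexive frames. Every such R is reflexive — valid.
(C) Mr ⊃ LMr (axiom 5) characterises the euclidean frames. Such an R need not be euclidean — not valid.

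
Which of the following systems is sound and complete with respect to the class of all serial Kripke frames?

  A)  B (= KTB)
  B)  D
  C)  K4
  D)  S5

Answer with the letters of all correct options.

B

(A) B (= KTB) is determined by the class of reflexive and symmetric frames.
(B) D is determined by exactly this class.
(C) K4 is determined by the class of transitive frames.
(D) S5 is determined by the class of reflexive, symmetric, and transitive frames.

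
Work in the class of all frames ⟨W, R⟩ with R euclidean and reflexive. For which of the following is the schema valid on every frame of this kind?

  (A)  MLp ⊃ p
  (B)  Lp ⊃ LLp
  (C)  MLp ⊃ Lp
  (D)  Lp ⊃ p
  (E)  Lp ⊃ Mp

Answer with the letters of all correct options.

A, B, C, D, E

A reflexive euclidean relation is also symmetric (from wRw and wRv the euclidean condition gives vRw) and hence transitive; it is an equivalence relation.
(A) MLp ⊃ p is the dual of axiom B, which corresponds to symmetry. Every such R is symmetric — valid.
(B) axiom 4: valid iff R is transitive. Every such R is transitive — valid.
(C) MLp ⊃ Lp is the dual of axiom 5; it is valid on a frame exactly when R is euclidean. Every such R is euclidean, so valid.
(D) Lp ⊃ p is axiom T, which corresponds to reflexivity. Every such R is reflexive — valid.
(E) Lp ⊃ Mp (axiom D) characterises the serial frames. Every such R is serial — valid.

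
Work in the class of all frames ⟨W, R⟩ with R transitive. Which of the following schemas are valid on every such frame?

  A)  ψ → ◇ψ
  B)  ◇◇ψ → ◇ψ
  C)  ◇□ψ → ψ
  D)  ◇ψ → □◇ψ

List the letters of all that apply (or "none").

(A) the dual of axiom T: valid iff R is reflexive. Such an R need not be reflexive — not valid.
(B) ◇◇ψ → ◇ψ is the dual of axiom 4, which corresponds to transitivity. Every such R is transitive — valid.
(C) ◇□ψ → ψ is the dual of axiom B; it is valid on a frame exactly when R is symmetric. Such an R need not be symmetric, so not valid.
(D) ◇ψ → □◇ψ (axiom 5) characterises the euclidean frames. Such an R need not be euclidean — not valid.

B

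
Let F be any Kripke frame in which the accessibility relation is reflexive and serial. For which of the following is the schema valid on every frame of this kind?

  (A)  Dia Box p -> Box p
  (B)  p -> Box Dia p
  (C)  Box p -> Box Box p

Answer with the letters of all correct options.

(A) Dia Box p -> Box p (the dual of axiom 5) characterises the euclidean frames. Such an R need not be euclidean — not valid.
(B) axiom B: valid iff R is symmetric. Such an R need not be symmetric — not valid.
(C) axiom 4: valid iff R is transitive. Such an R need not be transitive — not valid.

none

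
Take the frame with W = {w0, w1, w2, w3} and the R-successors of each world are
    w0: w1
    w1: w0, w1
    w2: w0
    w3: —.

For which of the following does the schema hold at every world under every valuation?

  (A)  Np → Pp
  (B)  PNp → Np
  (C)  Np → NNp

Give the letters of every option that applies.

none

R is not transitive: w0 R w1 and w1 R w0 but not w0 R w0.
R is not euclidean: w1 R w0 and w1 R w0 but not w0 R w0.
R is not serial: w3 has no R-successor.
(A) Np → Pp is axiom D, which corresponds to seriality. R is not serial — not valid.
(B) the dual of axiom 5: valid iff R is euclidean. R is not euclidean — not valid.
(C) Np → NNp is axiom 4, which corresponds to transitivity. R is not transitive — not valid.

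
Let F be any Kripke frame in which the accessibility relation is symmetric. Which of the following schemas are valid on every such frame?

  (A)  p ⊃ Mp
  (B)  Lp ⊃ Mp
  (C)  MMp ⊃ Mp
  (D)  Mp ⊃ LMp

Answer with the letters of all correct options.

(A) the dual of axiom T: valid iff R is reflexive. Such an R need not be reflexive — not valid.
(B) Lp ⊃ Mp is axiom D; it is valid on a frame exactly when R is serial. Such an R need not be serial, so not valid.
(C) the dual of axiom 4: valid iff R is transitive. Such an R need not be transitive — not valid.
(D) Mp ⊃ LMp is axiom 5, which corresponds to the euclidean property. Such an R need not be euclidean — not valid.

none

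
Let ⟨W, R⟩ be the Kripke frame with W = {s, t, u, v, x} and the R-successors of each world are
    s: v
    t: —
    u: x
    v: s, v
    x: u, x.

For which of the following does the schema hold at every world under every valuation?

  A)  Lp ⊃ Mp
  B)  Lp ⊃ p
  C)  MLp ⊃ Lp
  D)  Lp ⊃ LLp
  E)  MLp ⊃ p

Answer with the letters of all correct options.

E

R is not reflexive: not s R s.
R is symmetric: every R-edge is matched by its reverse.
R is not transitive: s R v and v R s but not s R s.
R is not euclidean: v R s and v R s but not s R s.
R is not serial: t has no R-successor.
(A) axiom D: valid iff R is serial. R is not serial — not valid.
(B) Lp ⊃ p (axiom T) characterises the reflexive frames. R is not reflexive — not valid.
(C) MLp ⊃ Lp (the dual of axiom 5) characterises the euclidean frames. R is not euclidean — not valid.
(D) Lp ⊃ LLp is axiom 4; it is valid on a frame exactly when R is transitive. R is not transitive, so not valid.
(E) MLp ⊃ p is the dual of axiom B, which corresponds to symmetry. R is symmetric — valid.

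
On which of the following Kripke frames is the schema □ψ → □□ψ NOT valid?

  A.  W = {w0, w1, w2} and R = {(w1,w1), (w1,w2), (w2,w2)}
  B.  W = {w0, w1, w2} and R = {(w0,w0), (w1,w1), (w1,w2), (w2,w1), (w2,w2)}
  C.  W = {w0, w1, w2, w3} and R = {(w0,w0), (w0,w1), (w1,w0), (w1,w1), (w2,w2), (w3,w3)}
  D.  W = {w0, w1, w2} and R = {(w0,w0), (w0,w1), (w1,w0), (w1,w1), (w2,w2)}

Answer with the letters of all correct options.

none

The schema □ψ → □□ψ is axiom 4; it is valid on a frame iff R is transitive.
(A) R is transitive (R is closed under composition), so the schema is valid here.
(B) R is transitive (R is closed under composition), so the schema is valid here.
(C) R is transitive (R is closed under composition), so the schema is valid here.
(D) R is transitive (R is closed under composition), so the schema is valid here.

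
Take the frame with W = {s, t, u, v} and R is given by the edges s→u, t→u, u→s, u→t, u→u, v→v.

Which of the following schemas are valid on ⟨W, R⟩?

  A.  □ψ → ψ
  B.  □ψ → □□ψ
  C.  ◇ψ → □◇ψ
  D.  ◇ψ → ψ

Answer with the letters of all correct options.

none

R is not reflexive: not s R s.
R is not transitive: s R u and u R s but not s R s.
R is not euclidean: u R s and u R t but not s R t.
R is not a subset of the identity: s R u with s ≠ u.
(A) □ψ → ψ (axiom T) characterises the reflexive frames. R is not reflexive — not valid.
(B) axiom 4: valid iff R is transitive. R is not transitive — not valid.
(C) ◇ψ → □◇ψ is axiom 5; it is valid on a frame exactly when R is euclidean. R is not euclidean, so not valid.
(D) ◇ψ → ψ (the converse of T) corresponds to R being a subset of the identity. Here R ⊄ identity, so not valid.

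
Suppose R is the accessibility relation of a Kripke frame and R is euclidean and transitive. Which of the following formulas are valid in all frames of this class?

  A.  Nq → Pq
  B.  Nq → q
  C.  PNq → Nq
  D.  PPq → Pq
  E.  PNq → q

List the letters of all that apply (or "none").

C, D

(A) Nq → Pq is axiom D, which corresponds to seriality. Such an R need not be serial — not valid.
(B) Nq → q (axiom T) characterises the reflexive frames. Such an R need not be reflexive — not valid.
(C) PNq → Nq (the dual of axiom 5) characterises the euclidean frames. Every such R is euclidean — valid.
(D) PPq → Pq is the dual of axiom 4; it is valid on a frame exactly when R is transitive. Every such R is transitive, so valid.
(E) PNq → q (the dual of axiom B) characterises the symmetric frames. Such an R need not be symmetric — not valid.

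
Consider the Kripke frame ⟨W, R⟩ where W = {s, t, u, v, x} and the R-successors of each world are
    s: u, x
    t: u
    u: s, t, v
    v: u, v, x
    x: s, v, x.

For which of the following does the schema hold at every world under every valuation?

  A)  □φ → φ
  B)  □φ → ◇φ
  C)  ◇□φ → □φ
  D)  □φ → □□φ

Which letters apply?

R is not reflexive: not s R s.
R is not transitive: s R u and u R s but not s R s.
R is not euclidean: s R u and s R x but not u R x.
R is serial: every world has an R-successor.
(A) □φ → φ is axiom T; it is valid on a frame exactly when R is reflexive. R is not reflexive, so not valid.
(B) □φ → ◇φ is axiom D; it is valid on a frame exactly when R is serial. R is serial, so valid.
(C) ◇□φ → □φ is the dual of axiom 5; it is valid on a frame exactly when R is euclidean. R is not euclidean, so not valid.
(D) □φ → □□φ is axiom 4, which corresponds to transitivity. R is not transitive — not valid.

B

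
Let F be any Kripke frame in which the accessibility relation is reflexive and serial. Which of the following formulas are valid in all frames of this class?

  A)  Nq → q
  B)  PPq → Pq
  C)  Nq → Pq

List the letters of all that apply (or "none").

(A) Nq → q is axiom T, which corresponds to reflexivity. Every such R is reflexive — valid.
(B) the dual of axiom 4: valid iff R is transitive. Such an R need not be transitive — not valid.
(C) axiom D: valid iff R is serial. Every such R is serial — valid.

A, C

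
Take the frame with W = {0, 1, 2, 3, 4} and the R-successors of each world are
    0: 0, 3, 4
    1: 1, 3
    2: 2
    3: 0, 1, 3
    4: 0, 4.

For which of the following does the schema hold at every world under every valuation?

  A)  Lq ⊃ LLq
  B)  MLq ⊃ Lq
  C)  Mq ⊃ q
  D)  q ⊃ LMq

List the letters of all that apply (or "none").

D

R is symmetric: every R-edge is matched by its reverse.
R is not transitive: 0 R 3 and 3 R 1 but not 0 R 1.
R is not euclidean: 0 R 3 and 0 R 4 but not 3 R 4.
R is not a subset of the identity: 0 R 3 with 0 ≠ 3.
(A) Lq ⊃ LLq (axiom 4) characterises the transitive frames. R is not transitive — not valid.
(B) MLq ⊃ Lq is the dual of axiom 5, which corresponds to the euclidean property. R is not euclidean — not valid.
(C) Mq ⊃ q (the converse of T) corresponds to R being a subset of the identity. Here R ⊄ identity, so not valid.
(D) q ⊃ LMq is axiom B; it is valid on a frame exactly when R is symmetric. R is symmetric, so valid.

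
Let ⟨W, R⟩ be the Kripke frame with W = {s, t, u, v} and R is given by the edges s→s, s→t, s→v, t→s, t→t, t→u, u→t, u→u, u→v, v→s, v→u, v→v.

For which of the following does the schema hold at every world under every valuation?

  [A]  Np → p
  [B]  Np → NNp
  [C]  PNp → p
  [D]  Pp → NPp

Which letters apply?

A, C

R is reflexive: each world relates to itself.
R is symmetric: every R-edge is matched by its reverse.
R is not transitive: s R t and t R u but not s R u.
R is not euclidean: s R t and s R v but not t R v.
(A) Np → p (axiom T) characterises the reflexive frames. R is reflexive — valid.
(B) Np → NNp (axiom 4) characterises the transitive frames. R is not transitive — not valid.
(C) the dual of axiom B: valid iff R is symmetric. R is symmetric — valid.
(D) Pp → NPp (axiom 5) characterises the euclidean frames. R is not euclidean — not valid.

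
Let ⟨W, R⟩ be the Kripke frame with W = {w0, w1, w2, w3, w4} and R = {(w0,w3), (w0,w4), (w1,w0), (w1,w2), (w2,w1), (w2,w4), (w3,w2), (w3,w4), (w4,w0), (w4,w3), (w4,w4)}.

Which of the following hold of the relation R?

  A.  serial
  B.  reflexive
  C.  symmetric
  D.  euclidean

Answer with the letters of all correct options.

(A) serial: every world has an R-successor.
(B) not reflexive: not w0 R w0.
(C) not symmetric: w0 R w3 but not w3 R w0.
(D) not euclidean: w1 R w0 and w1 R w2 but not w0 R w2.

A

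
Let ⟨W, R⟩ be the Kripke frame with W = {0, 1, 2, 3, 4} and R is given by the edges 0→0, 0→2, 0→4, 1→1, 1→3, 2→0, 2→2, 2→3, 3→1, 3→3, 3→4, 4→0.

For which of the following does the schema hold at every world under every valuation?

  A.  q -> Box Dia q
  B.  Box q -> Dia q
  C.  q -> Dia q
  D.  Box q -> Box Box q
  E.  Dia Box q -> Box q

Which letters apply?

R is not reflexive: not 4 R 4.
R is not symmetric: 2 R 3 but not 3 R 2.
R is not transitive: 0 R 2 and 2 R 3 but not 0 R 3.
R is not euclidean: 0 R 2 and 0 R 4 but not 2 R 4.
R is serial: every world has an R-successor.
(A) q -> Box Dia q (axiom B) characterises the symmetric frames. R is not symmetric — not valid.
(B) Box q -> Dia q (axiom D) characterises the serial frames. R is serial — valid.
(C) q -> Dia q (the dual of axiom T) characterises the reflexive frames. R is not reflexive — not valid.
(D) Box q -> Box Box q is axiom 4; it is valid on a frame exactly when R is transitive. R is not transitive, so not valid.
(E) Dia Box q -> Box q is the dual of axiom 5; it is valid on a frame exactly when R is euclidean. R is not euclidean, so not valid.

B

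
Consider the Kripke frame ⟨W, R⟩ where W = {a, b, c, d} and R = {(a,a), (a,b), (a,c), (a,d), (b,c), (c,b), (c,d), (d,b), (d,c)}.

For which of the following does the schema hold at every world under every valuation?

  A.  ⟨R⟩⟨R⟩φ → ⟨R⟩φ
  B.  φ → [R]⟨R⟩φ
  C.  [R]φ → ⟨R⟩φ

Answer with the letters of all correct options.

R is not symmetric: a R b but not b R a.
R is not transitive: b R c and c R b but not b R b.
R is serial: every world has an R-successor.
(A) ⟨R⟩⟨R⟩φ → ⟨R⟩φ (the dual of axiom 4) characterises the transitive frames. R is not transitive — not valid.
(B) axiom B: valid iff R is symmetric. R is not symmetric — not valid.
(C) [R]φ → ⟨R⟩φ (axiom D) characterises the serial frames. R is serial — valid.

C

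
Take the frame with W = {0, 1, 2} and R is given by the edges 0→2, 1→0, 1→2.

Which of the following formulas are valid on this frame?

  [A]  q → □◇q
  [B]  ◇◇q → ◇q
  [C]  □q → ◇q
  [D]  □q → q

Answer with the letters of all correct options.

R is not reflexive: not 0 R 0.
R is not symmetric: 0 R 2 but not 2 R 0.
R is transitive: R is closed under composition.
R is not serial: 2 has no R-successor.
(A) q → □◇q (axiom B) characterises the symmetric frames. R is not symmetric — not valid.
(B) ◇◇q → ◇q is the dual of axiom 4; it is valid on a frame exactly when R is transitive. R is transitive, so valid.
(C) □q → ◇q (axiom D) characterises the serial frames. R is not serial — not valid.
(D) □q → q is axiom T, which corresponds to reflexivity. R is not reflexive — not valid.

B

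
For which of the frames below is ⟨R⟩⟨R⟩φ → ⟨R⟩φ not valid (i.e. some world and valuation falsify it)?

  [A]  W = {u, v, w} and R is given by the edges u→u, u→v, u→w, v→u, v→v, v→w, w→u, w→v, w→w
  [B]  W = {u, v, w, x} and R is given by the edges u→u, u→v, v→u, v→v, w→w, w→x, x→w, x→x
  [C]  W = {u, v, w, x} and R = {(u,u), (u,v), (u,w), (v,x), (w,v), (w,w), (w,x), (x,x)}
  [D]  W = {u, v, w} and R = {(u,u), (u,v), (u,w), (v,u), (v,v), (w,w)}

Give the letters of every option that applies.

The schema ⟨R⟩⟨R⟩φ → ⟨R⟩φ is the dual of axiom 4; it is valid on a frame iff R is transitive.
(A) R is transitive (R is closed under composition), so the schema is valid here.
(B) R is transitive (R is closed under composition), so the schema is valid here.
(C) R is not transitive (u R v and v R x but not u R x), so the schema fails here.
(D) R is not transitive (v R u and u R w but not v R w), so the schema fails here.

C, D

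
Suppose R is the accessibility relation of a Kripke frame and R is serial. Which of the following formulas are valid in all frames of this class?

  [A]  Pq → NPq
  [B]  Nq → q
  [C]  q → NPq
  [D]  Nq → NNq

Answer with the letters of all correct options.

none

(A) Pq → NPq is axiom 5; it is valid on a frame exactly when R is euclidean. Such an R need not be euclidean, so not valid.
(B) Nq → q (axiom T) characterises the reflexive frames. Such an R need not be reflexive — not valid.
(C) axiom B: valid iff R is symmetric. Such an R need not be symmetric — not valid.
(D) axiom 4: valid iff R is transitive. Such an R need not be transitive — not valid.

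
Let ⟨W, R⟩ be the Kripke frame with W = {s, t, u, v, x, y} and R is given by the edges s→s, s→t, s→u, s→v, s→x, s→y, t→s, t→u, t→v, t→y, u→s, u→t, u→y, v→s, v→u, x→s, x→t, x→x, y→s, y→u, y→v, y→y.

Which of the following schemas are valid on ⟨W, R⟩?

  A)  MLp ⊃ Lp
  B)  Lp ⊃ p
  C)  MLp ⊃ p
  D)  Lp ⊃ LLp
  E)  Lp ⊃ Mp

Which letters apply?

R is not reflexive: not t R t.
R is not symmetric: t R v but not v R t.
R is not transitive: t R s and s R t but not t R t.
R is not euclidean: s R t and s R x but not t R x.
R is serial: every world has an R-successor.
(A) MLp ⊃ Lp (the dual of axiom 5) characterises the euclidean frames. R is not euclidean — not valid.
(B) Lp ⊃ p is axiom T; it is valid on a frame exactly when R is reflexive. R is not reflexive, so not valid.
(C) MLp ⊃ p is the dual of axiom B, which corresponds to symmetry. R is not symmetric — not valid.
(D) axiom 4: valid iff R is transitive. R is not transitive — not valid.
(E) Lp ⊃ Mp is axiom D, which corresponds to seriality. R is serial — valid.

E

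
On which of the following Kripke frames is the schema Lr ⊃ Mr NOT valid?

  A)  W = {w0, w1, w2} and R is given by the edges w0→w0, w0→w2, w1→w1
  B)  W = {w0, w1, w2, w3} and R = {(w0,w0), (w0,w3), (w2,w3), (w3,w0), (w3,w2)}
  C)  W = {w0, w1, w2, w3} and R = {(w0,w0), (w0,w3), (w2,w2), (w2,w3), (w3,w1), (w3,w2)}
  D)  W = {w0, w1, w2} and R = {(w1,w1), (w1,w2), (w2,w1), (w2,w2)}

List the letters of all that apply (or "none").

The schema Lr ⊃ Mr is axiom D; it is valid on a frame iff R is serial.
(A) R is not serial (w2 has no R-successor), so the schema fails here.
(B) R is not serial (w1 has no R-successor), so the schema fails here.
(C) R is not serial (w1 has no R-successor), so the schema fails here.
(D) R is not serial (w0 has no R-successor), so the schema fails here.

A, B, C, D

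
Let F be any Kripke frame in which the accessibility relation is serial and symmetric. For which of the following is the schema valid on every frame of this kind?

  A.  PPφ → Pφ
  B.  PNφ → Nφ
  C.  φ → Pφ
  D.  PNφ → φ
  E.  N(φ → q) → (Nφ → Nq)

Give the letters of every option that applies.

D, E

(A) PPφ → Pφ is the dual of axiom 4, which corresponds to transitivity. Such an R need not be transitive — not valid.
(B) PNφ → Nφ (the dual of axiom 5) characterises the euclidean frames. Such an R need not be euclidean — not valid.
(C) φ → Pφ is the dual of axiom T; it is valid on a frame exactly when R is reflexive. Such an R need not be reflexive, so not valid.
(D) the dual of axiom B: valid iff R is symmetric. Every such R is symmetric — valid.
(E) this is just K, valid on every normal frame.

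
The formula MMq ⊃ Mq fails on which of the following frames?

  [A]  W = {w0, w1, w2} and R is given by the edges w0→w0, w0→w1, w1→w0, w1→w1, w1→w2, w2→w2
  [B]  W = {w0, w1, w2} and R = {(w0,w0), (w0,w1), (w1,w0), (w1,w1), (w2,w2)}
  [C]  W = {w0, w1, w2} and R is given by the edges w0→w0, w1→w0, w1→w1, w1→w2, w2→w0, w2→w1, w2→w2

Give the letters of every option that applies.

A

The schema MMq ⊃ Mq is the dual of axiom 4; it is valid on a frame iff R is transitive.
(A) R is not transitive (w0 R w1 and w1 R w2 but not w0 R w2), so the schema fails here.
(B) R is transitive (R is closed under composition), so the schema is valid here.
(C) R is transitive (R is closed under composition), so the schema is valid here.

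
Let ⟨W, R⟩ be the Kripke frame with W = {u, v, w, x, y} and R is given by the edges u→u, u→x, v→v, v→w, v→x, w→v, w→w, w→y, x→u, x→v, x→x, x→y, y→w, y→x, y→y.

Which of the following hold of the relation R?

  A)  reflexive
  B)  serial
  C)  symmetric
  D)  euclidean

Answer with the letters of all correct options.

(A) reflexive: each world relates to itself.
(B) serial: every world has an R-successor.
(C) symmetric: every R-edge is matched by its reverse.
(D) not euclidean: v R w and v R x but not w R x.

A, B, C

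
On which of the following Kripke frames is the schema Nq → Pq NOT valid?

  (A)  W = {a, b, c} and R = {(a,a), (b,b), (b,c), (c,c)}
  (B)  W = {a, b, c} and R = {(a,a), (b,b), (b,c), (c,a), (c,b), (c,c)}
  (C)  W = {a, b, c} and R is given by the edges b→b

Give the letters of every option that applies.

The schema Nq → Pq is axiom D; it is valid on a frame iff R is serial.
(A) R is serial (every world has an R-successor), so the schema is valid here.
(B) R is serial (every world has an R-successor), so the schema is valid here.
(C) R is not serial (a has no R-successor), so the schema fails here.

C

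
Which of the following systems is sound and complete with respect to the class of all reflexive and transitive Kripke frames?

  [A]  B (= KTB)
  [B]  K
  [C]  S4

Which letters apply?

C

(A) B (= KTB) is determined by the class of reflexive and symmetric frames.
(B) K is determined by the class of arbitrary frames.
(C) S4 is determined by exactly this class.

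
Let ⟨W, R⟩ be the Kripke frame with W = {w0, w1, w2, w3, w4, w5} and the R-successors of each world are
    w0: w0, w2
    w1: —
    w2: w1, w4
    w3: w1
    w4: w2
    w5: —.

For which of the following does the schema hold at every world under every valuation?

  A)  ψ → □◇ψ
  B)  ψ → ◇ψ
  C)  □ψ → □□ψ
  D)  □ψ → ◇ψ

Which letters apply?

R is not reflexive: not w1 R w1.
R is not symmetric: w0 R w2 but not w2 R w0.
R is not transitive: w0 R w2 and w2 R w1 but not w0 R w1.
R is not serial: w1 has no R-successor.
(A) axiom B: valid iff R is symmetric. R is not symmetric — not valid.
(B) ψ → ◇ψ is the dual of axiom T, which corresponds to reflexivity. R is not reflexive — not valid.
(C) □ψ → □□ψ (axiom 4) characterises the transitive frames. R is not transitive — not valid.
(D) □ψ → ◇ψ (axiom D) characterises the serial frames. R is not serial — not valid.

none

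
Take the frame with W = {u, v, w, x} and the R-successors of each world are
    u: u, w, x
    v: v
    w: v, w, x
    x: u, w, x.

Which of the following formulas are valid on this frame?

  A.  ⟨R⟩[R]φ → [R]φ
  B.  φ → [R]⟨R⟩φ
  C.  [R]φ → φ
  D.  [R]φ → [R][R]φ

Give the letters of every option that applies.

C

R is reflexive: each world relates to itself.
R is not symmetric: u R w but not w R u.
R is not transitive: u R w and w R v but not u R v.
R is not euclidean: u R w and u R u but not w R u.
(A) ⟨R⟩[R]φ → [R]φ is the dual of axiom 5; it is valid on a frame exactly when R is euclidean. R is not euclidean, so not valid.
(B) φ → [R]⟨R⟩φ is axiom B, which corresponds to symmetry. R is not symmetric — not valid.
(C) [R]φ → φ is axiom T, which corresponds to reflexivity. R is reflexive — valid.
(D) [R]φ → [R][R]φ (axiom 4) characterises the transitive frames. R is not transitive — not valid.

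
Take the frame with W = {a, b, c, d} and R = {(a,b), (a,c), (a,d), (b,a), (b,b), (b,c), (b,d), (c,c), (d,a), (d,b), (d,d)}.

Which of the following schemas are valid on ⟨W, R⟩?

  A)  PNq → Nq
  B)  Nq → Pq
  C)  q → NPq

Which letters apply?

B

R is not symmetric: a R c but not c R a.
R is not euclidean: a R c and a R b but not c R b.
R is serial: every world has an R-successor.
(A) PNq → Nq (the dual of axiom 5) characterises the euclidean frames. R is not euclidean — not valid.
(B) Nq → Pq is axiom D, which corresponds to seriality. R is serial — valid.
(C) q → NPq is axiom B, which corresponds to symmetry. R is not symmetric — not valid.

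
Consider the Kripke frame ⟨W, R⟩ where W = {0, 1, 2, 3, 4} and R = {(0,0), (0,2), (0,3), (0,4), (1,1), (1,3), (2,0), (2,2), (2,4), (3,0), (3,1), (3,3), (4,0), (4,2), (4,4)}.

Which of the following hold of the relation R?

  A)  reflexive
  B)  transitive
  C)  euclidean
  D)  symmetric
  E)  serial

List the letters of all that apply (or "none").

A, D, E

(A) reflexive: each world relates to itself.
(B) not transitive: 0 R 3 and 3 R 1 but not 0 R 1.
(C) not euclidean: 0 R 2 and 0 R 3 but not 2 R 3.
(D) symmetric: every R-edge is matched by its reverse.
(E) serial: every world has an R-successor.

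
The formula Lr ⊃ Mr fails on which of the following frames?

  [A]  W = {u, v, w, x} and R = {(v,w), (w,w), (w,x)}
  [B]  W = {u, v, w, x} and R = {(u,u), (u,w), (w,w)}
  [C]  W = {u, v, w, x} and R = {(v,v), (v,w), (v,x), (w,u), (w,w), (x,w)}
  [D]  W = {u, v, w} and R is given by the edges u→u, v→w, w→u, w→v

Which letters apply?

A, B, C

The schema Lr ⊃ Mr is axiom D; it is valid on a frame iff R is serial.
(A) R is not serial (u has no R-successor), so the schema fails here.
(B) R is not serial (v has no R-successor), so the schema fails here.
(C) R is not serial (u has no R-successor), so the schema fails here.
(D) R is serial (every world has an R-successor), so the schema is valid here.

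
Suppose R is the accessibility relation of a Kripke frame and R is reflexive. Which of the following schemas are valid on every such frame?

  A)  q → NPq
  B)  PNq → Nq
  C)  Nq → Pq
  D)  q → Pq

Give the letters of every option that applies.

C, D

A reflexive relation is serial.
(A) q → NPq (axiom B) characterises the symmetric frames. Such an R need not be symmetric — not valid.
(B) PNq → Nq is the dual of axiom 5, which corresponds to the euclidean property. Such an R need not be euclidean — not valid.
(C) axiom D: valid iff R is serial. Every such R is serial — valid.
(D) q → Pq (the dual of axiom T) characterises the reflexive frames. Every such R is reflexive — valid.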